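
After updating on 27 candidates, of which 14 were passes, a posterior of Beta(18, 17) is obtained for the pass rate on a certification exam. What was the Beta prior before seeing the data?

Beta(4, 4)

Beta is conjugate to the binomial likelihood: posterior = Beta(α+s, β+f).
So α = 18 − 14 = 4 and β = 17 − 13 = 4.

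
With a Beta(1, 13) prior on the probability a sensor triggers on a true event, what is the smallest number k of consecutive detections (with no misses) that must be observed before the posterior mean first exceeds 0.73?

k = 35

After k detections and 0 misses the posterior is Beta(1+k, 13), with mean (1+k)/(1+13+k).
Set (1+k)/(14+k) > 0.73 and solve: k > (0.73·14 − 1)/(1 − 0.73) = 34.148.
The smallest integer exceeding 34.148 is 35, and checking k=35: (36)/(49) = 0.7347 > 0.73.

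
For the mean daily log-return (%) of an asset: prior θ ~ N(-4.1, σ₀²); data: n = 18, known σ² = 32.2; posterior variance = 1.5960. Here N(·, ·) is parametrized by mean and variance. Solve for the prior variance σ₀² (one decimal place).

For the Normal–Normal model with known σ², precisions add: τ_n = τ₀ + n/σ².
So 1/σ₀² = 1/1.5960 − 18/32.2 = 0.626566 − 0.559006 = 0.067560.
Hence σ₀² = 1/0.067560 ≈ 14.8.

σ₀² = 14.8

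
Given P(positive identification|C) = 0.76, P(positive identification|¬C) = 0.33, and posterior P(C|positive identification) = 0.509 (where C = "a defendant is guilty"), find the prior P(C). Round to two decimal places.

Bayes' rule in odds form gives O(C|E) = O(C)·[P(E|C)/P(E|¬C)], hence O(C) = O(C|E)/LR.
Posterior odds = 0.509/(1−0.509) = 1.0367. LR = 0.76/0.33 = 2.3030.
Prior odds = 1.0367/2.3030 = 0.4502, so P(C) = 0.4502/(1+0.4502) ≈ 0.31.

P(C) = 0.31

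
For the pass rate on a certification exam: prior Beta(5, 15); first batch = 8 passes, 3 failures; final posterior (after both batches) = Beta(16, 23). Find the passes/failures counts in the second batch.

3 passes and 5 failures

Because Beta–binomial updating is additive in the counts, the combined data contributed (α_post−α_prior, β_post−β_prior) successes and failures.
Total across both batches: 16−5=11 passes, 23−15=8 failures.
Subtract the first batch: 11−8=3 passes and 8−3=5 failures.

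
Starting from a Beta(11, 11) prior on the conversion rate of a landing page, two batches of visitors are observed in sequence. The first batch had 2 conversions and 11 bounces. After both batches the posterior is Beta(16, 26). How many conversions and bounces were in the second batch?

Because Beta–binomial updating is additive in the counts, the combined data contributed (α_post−α_prior, β_post−β_prior) successes and failures.
Total across both batches: 16−11=5 conversions, 26−11=15 bounces.
Subtract the first batch: 5−2=3 conversions and 15−11=4 bounces.

3 conversions and 4 bounces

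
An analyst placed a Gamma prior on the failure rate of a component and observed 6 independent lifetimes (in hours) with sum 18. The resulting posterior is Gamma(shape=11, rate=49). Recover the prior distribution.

Gamma–exponential conjugacy: posterior shape = α + n, posterior rate = β + Σtᵢ.
So α = 11 − 6 = 5 and β = 49 − 18 = 31.

Gamma(shape=5, rate=31)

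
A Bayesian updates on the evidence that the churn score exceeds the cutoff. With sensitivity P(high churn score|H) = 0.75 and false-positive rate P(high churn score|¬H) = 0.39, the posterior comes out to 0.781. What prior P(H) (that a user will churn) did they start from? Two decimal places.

In odds form, posterior odds = prior odds × likelihood ratio, so prior odds = posterior odds ÷ LR.
Posterior odds = 0.781/(1−0.781) = 3.5662. LR = 0.75/0.39 = 1.9231.
Prior odds = 3.5662/1.9231 = 1.8544, so P(H) = 1.8544/(1+1.8544) ≈ 0.65.

P(H) = 0.65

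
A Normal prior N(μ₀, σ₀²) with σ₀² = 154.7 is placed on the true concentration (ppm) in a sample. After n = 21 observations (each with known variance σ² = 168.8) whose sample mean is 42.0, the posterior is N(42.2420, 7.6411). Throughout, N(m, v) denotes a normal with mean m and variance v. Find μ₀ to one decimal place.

μ₀ = 46.9

With known observation variance, the Normal–Normal posterior has precision τ_n = τ₀ + n/σ² and mean μ_n = (τ₀μ₀ + (n/σ²)x̄)/τ_n.
Here τ₀ = 1/154.7 = 0.006464 and τ_data = 21/168.8 = 0.124408, so τ_n = 0.130872.
Rearranging for μ₀: μ₀ = (μ_n·τ_n − τ_data·x̄)/τ₀ = (42.2420·0.130872 − 0.124408·42.0) / 0.006464 = 0.303159/0.006464 ≈ 46.9.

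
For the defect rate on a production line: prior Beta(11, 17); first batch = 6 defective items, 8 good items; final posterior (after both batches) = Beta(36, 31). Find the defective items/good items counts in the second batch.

19 defective items and 6 good items

Sequential conjugate updates are equivalent to a single update on the pooled data, so total successes = posterior α − prior α and total failures = posterior β − prior β.
Total across both batches: 36−11=25 defective items, 31−17=14 good items.
Subtract the first batch: 25−6=19 defective items and 14−8=6 good items.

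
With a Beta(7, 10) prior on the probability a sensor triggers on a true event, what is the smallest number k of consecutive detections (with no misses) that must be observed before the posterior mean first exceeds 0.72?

After k detections and 0 misses the posterior is Beta(7+k, 10), with mean (7+k)/(7+10+k).
Set (7+k)/(17+k) > 0.72 and solve: k > (0.72·17 − 7)/(1 − 0.72) = 18.714.
The smallest integer exceeding 18.714 is 19, and checking k=19: (26)/(36) = 0.7222 > 0.72.

k = 19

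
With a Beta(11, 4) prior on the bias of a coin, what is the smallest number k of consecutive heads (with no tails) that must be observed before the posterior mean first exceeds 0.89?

k = 22

After k heads and 0 tails the posterior is Beta(11+k, 4), with mean (11+k)/(11+4+k).
Set (11+k)/(15+k) > 0.89 and solve: k > (0.89·15 − 11)/(1 − 0.89) = 21.364.
The smallest integer exceeding 21.364 is 22, and checking k=22: (33)/(37) = 0.8919 > 0.89.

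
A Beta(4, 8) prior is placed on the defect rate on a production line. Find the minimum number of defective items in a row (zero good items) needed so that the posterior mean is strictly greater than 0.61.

k = 9

After k defective items and 0 good items the posterior is Beta(4+k, 8), with mean (4+k)/(4+8+k).
Set (4+k)/(12+k) > 0.61 and solve: k > (0.61·12 − 4)/(1 − 0.61) = 8.513.
The smallest integer exceeding 8.513 is 9.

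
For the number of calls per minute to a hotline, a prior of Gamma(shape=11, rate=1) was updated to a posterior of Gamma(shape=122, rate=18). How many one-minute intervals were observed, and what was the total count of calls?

n = 17 one-minute intervals with total 111 calls

A Gamma(α, β) prior (rate parametrization) on a Poisson rate with n observations summing to S gives posterior Gamma(α+S, β+n).
Matching: Σxᵢ = 122 − 11 = 111 and n = 18 − 1 = 17.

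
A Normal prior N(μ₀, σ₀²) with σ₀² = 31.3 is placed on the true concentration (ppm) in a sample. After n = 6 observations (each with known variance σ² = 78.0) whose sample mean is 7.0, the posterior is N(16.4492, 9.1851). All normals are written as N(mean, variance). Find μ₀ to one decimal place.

μ₀ = 39.2

With known observation variance, the Normal–Normal posterior has precision τ_n = τ₀ + n/σ² and mean μ_n = (τ₀μ₀ + (n/σ²)x̄)/τ_n.
Here τ₀ = 1/31.3 = 0.031949 and τ_data = 6/78.0 = 0.076923, so τ_n = 0.108872.
Rearranging for μ₀: μ₀ = (μ_n·τ_n − τ_data·x̄)/τ₀ = (16.4492·0.108872 − 0.076923·7.0) / 0.031949 = 1.252396/0.031949 ≈ 39.2.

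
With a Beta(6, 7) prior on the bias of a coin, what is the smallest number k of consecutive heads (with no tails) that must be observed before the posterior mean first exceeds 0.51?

After k heads and 0 tails the posterior is Beta(6+k, 7), with mean (6+k)/(6+7+k).
Set (6+k)/(13+k) > 0.51 and solve: k > (0.51·13 − 6)/(1 − 0.51) = 1.286.
The smallest integer exceeding 1.286 is 2, and checking k=2: (8)/(15) = 0.5333 > 0.51.

k = 2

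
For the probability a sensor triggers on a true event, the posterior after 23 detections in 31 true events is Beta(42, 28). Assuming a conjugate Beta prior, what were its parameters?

Beta(19, 20)

Beta is conjugate to the binomial likelihood: posterior = Beta(α+s, β+f).
Subtract the data counts: 42−23=19, 28−8=20.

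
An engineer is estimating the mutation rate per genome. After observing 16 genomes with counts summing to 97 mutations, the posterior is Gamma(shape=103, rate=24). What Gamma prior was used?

Gamma(shape=6, rate=8)

A Gamma(α, β) prior (rate parametrization) on a Poisson rate with n observations summing to S gives posterior Gamma(α+S, β+n).
So α = 103 − 97 = 6 and β = 24 − 16 = 8.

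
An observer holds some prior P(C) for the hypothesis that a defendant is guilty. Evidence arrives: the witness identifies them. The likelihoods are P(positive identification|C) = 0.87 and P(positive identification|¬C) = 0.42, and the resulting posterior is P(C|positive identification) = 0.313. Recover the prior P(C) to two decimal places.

P(C) = 0.18

Bayes' rule in odds form gives O(C|E) = O(C)·[P(E|C)/P(E|¬C)], hence O(C) = O(C|E)/LR.
Posterior odds = 0.313/(1−0.313) = 0.4556. LR = 0.87/0.42 = 2.0714.
Prior odds = 0.4556/2.0714 = 0.2199, so P(C) = 0.2199/(1+0.2199) ≈ 0.18.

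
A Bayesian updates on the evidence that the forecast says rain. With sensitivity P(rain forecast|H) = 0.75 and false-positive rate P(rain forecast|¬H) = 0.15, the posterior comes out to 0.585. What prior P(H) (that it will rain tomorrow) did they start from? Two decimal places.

In odds form, posterior odds = prior odds × likelihood ratio, so prior odds = posterior odds ÷ LR.
Posterior odds = 0.585/(1−0.585) = 1.4096. LR = 0.75/0.15 = 5.0000.
Prior odds = 1.4096/5.0000 = 0.2819, so P(H) = 0.2819/(1+0.2819) ≈ 0.22.

P(H) = 0.22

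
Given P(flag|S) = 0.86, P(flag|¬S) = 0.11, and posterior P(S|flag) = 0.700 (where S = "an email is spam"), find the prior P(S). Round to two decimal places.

P(S) = 0.23

In odds form, posterior odds = prior odds × likelihood ratio, so prior odds = posterior odds ÷ LR.
Posterior odds = 0.700/(1−0.700) = 2.3333. LR = 0.86/0.11 = 7.8182.
Prior odds = 2.3333/7.8182 = 0.2984, so P(S) = 0.2984/(1+0.2984) ≈ 0.23.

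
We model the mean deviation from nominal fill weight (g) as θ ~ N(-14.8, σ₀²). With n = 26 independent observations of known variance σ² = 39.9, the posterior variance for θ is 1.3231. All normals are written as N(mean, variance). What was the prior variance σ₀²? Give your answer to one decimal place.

σ₀² = 9.6

Posterior precision equals prior precision plus data precision: 1/σ_n² = 1/σ₀² + n/σ².
So 1/σ₀² = 1/1.3231 − 26/39.9 = 0.755801 − 0.651629 = 0.104172.
Hence σ₀² = 1/0.104172 ≈ 9.6.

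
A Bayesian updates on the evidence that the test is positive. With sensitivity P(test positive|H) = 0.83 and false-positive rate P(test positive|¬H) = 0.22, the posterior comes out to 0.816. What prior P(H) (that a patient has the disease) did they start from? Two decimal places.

Bayes' rule in odds form gives O(H|E) = O(H)·[P(E|H)/P(E|¬H)], hence O(H) = O(H|E)/LR.
Posterior odds = 0.816/(1−0.816) = 4.4348. LR = 0.83/0.22 = 3.7727.
Prior odds = 4.4348/3.7727 = 1.1755, so P(H) = 1.1755/(1+1.1755) ≈ 0.54.

P(H) = 0.54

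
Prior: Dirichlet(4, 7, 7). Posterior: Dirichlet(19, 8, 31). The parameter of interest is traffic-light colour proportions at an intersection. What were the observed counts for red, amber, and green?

counts (15, 1, 24)

For a Dirichlet(α) prior with multinomial counts c, the posterior is Dirichlet(α + c) componentwise.
Counts are posterior − prior componentwise: 19−4=15, 8−7=1, 31−7=24.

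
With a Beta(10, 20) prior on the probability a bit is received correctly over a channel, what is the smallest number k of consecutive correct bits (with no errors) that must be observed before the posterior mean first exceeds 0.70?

k = 37

After k correct bits and 0 errors the posterior is Beta(10+k, 20), with mean (10+k)/(10+20+k).
Set (10+k)/(30+k) > 0.70 and solve: k > (0.70·30 − 10)/(1 − 0.70) = 36.667.
The smallest integer exceeding 36.667 is 37, and checking k=37: (47)/(67) = 0.7015 > 0.70.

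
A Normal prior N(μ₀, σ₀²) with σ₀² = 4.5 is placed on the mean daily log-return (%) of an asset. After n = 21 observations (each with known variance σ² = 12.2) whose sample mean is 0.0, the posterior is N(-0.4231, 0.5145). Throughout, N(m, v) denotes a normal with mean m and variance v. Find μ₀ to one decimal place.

With known observation variance, the Normal–Normal posterior has precision τ_n = τ₀ + n/σ² and mean μ_n = (τ₀μ₀ + (n/σ²)x̄)/τ_n.
Here τ₀ = 1/4.5 = 0.222222 and τ_data = 21/12.2 = 1.721311, so τ_n = 1.943533.
Rearranging for μ₀: μ₀ = (μ_n·τ_n − τ_data·x̄)/τ₀ = (-0.4231·1.943533 − 1.721311·0.0) / 0.222222 = -0.822309/0.222222 ≈ -3.7.

μ₀ = -3.7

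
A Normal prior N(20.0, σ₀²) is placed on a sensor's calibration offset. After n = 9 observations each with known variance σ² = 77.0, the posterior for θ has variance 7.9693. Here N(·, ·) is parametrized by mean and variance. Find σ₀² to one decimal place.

σ₀² = 116.3

For the Normal–Normal model with known σ², precisions add: τ_n = τ₀ + n/σ².
So 1/σ₀² = 1/7.9693 − 9/77.0 = 0.125482 − 0.116883 = 0.008599.
Hence σ₀² = 1/0.008599 ≈ 116.3.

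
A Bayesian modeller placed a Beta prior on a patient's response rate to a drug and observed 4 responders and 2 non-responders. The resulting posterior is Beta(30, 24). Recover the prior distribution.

Beta is conjugate to the binomial likelihood: posterior = Beta(α+s, β+f).
Subtract the data counts: 30−4=26, 24−2=22.

Beta(26, 22)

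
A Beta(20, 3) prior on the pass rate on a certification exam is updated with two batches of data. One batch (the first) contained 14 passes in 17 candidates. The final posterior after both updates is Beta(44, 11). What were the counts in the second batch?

Because Beta–binomial updating is additive in the counts, the combined data contributed (α_post−α_prior, β_post−β_prior) successes and failures.
Total across both batches: 44−20=24 passes, 11−3=8 failures.
Subtract the first batch: 24−14=10 passes and 8−3=5 failures.

10 passes and 5 failures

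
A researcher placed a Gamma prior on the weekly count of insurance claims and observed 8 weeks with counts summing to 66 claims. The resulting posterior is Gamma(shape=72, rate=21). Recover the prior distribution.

Gamma–Poisson conjugacy: posterior shape = α + Σxᵢ, posterior rate = β + n.
So α = 72 − 66 = 6 and β = 21 − 8 = 13.

Gamma(shape=6, rate=13)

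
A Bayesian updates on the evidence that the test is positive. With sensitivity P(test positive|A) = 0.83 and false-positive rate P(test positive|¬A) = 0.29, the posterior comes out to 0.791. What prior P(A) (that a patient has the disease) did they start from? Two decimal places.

Bayes' rule in odds form gives O(A|E) = O(A)·[P(E|A)/P(E|¬A)], hence O(A) = O(A|E)/LR.
Posterior odds = 0.791/(1−0.791) = 3.7847. LR = 0.83/0.29 = 2.8621.
Prior odds = 3.7847/2.8621 = 1.3224, so P(A) = 1.3224/(1+1.3224) ≈ 0.57.

P(A) = 0.57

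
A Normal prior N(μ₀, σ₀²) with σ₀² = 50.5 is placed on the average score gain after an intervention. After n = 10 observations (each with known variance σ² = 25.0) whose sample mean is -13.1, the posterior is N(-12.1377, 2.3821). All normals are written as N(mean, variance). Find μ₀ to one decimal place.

μ₀ = 7.3

The posterior mean is a precision-weighted average: μ_n = (τ₀μ₀ + τ_data·x̄)/(τ₀+τ_data), with τ₀=1/σ₀² and τ_data=n/σ².
Here τ₀ = 1/50.5 = 0.019802 and τ_data = 10/25.0 = 0.400000, so τ_n = 0.419802.
Rearranging for μ₀: μ₀ = (μ_n·τ_n − τ_data·x̄)/τ₀ = (-12.1377·0.419802 − 0.400000·-13.1) / 0.019802 = 0.144569/0.019802 ≈ 7.3.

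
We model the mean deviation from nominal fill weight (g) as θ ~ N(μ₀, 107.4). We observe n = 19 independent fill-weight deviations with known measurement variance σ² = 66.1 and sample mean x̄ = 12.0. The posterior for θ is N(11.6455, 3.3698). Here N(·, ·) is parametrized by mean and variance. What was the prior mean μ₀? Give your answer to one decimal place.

With known observation variance, the Normal–Normal posterior has precision τ_n = τ₀ + n/σ² and mean μ_n = (τ₀μ₀ + (n/σ²)x̄)/τ_n.
Here τ₀ = 1/107.4 = 0.009311 and τ_data = 19/66.1 = 0.287443, so τ_n = 0.296754.
Rearranging for μ₀: μ₀ = (μ_n·τ_n − τ_data·x̄)/τ₀ = (11.6455·0.296754 − 0.287443·12.0) / 0.009311 = 0.006533/0.009311 ≈ 0.7.

μ₀ = 0.7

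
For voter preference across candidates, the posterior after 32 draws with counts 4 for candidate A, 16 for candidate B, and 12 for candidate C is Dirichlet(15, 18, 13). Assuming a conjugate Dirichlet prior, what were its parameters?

For a Dirichlet(α) prior with multinomial counts c, the posterior is Dirichlet(α + c) componentwise.
Subtract each count from the matching posterior parameter: 15−4=11, 18−16=2, 13−12=1.

Dirichlet(11, 2, 1)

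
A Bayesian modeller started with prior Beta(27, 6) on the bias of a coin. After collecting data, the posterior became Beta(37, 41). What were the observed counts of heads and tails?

10 heads and 35 tails

A Beta(a, b) prior with s successes and f failures in binomial data gives a Beta(a+s, b+f) posterior.
So s = 37 − 27 = 10 and f = 41 − 6 = 35.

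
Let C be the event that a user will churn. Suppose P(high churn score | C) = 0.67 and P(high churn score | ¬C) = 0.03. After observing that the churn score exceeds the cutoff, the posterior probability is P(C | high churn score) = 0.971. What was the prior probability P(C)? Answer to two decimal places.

P(C) = 0.60

In odds form, posterior odds = prior odds × likelihood ratio, so prior odds = posterior odds ÷ LR.
Posterior odds = 0.971/(1−0.971) = 33.4828. LR = 0.67/0.03 = 22.3333.
Prior odds = 33.4828/22.3333 = 1.4992, so P(C) = 1.4992/(1+1.4992) ≈ 0.60.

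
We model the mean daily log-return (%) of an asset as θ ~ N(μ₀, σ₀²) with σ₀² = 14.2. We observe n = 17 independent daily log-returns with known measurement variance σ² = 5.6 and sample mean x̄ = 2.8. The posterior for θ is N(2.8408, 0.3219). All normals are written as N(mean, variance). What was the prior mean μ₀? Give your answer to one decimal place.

With known observation variance, the Normal–Normal posterior has precision τ_n = τ₀ + n/σ² and mean μ_n = (τ₀μ₀ + (n/σ²)x̄)/τ_n.
Here τ₀ = 1/14.2 = 0.070423 and τ_data = 17/5.6 = 3.035714, so τ_n = 3.106137.
Rearranging for μ₀: μ₀ = (μ_n·τ_n − τ_data·x̄)/τ₀ = (2.8408·3.106137 − 3.035714·2.8) / 0.070423 = 0.323915/0.070423 ≈ 4.6.

μ₀ = 4.6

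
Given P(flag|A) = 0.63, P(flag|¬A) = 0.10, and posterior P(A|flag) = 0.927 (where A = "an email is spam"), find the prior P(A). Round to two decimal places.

P(A) = 0.67

In odds form, posterior odds = prior odds × likelihood ratio, so prior odds = posterior odds ÷ LR.
Posterior odds = 0.927/(1−0.927) = 12.6986. LR = 0.63/0.10 = 6.3000.
Prior odds = 12.6986/6.3000 = 2.0157, so P(A) = 2.0157/(1+2.0157) ≈ 0.67.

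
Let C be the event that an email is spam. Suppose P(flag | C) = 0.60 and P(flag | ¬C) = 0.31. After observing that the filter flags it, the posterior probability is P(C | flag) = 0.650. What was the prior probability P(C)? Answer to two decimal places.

P(C) = 0.49

In odds form, posterior odds = prior odds × likelihood ratio, so prior odds = posterior odds ÷ LR.
Posterior odds = 0.650/(1−0.650) = 1.8571. LR = 0.60/0.31 = 1.9355.
Prior odds = 1.8571/1.9355 = 0.9595, so P(C) = 0.9595/(1+0.9595) ≈ 0.49.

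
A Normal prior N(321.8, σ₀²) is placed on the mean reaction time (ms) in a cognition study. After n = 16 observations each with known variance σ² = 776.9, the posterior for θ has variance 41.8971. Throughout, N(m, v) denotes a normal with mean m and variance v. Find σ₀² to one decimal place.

σ₀² = 305.5

Posterior precision equals prior precision plus data precision: 1/σ_n² = 1/σ₀² + n/σ².
So 1/σ₀² = 1/41.8971 − 16/776.9 = 0.023868 − 0.020595 = 0.003273.
Hence σ₀² = 1/0.003273 ≈ 305.5.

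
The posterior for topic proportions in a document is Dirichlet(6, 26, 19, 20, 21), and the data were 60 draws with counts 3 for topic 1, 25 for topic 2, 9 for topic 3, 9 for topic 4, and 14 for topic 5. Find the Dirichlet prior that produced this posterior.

Dirichlet(3, 1, 10, 11, 7)

For a Dirichlet(α) prior with multinomial counts c, the posterior is Dirichlet(α + c) componentwise.
Subtract each count from the matching posterior parameter: 6−3=3, 26−25=1, 19−9=10, 20−9=11, 21−14=7.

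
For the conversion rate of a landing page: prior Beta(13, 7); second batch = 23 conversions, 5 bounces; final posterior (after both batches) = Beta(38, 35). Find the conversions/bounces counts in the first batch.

2 conversions and 23 bounces

Sequential conjugate updates are equivalent to a single update on the pooled data, so total successes = posterior α − prior α and total failures = posterior β − prior β.
Total across both batches: 38−13=25 conversions, 35−7=28 bounces.
Subtract the second batch: 25−23=2 conversions and 28−5=23 bounces.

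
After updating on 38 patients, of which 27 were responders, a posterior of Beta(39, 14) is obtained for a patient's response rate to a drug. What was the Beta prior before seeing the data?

A Beta(α, β) prior with s successes and f failures in binomial data gives a Beta(α+s, β+f) posterior.
Subtract the data counts: 39−27=12, 14−11=3.

Beta(12, 3)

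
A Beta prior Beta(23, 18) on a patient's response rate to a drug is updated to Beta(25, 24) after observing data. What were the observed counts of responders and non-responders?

2 responders and 6 non-responders

A Beta(α, β) prior with s successes and f failures in binomial data gives a Beta(α+s, β+f) posterior.
Match parameters: s=25−23=2, f=24−18=6.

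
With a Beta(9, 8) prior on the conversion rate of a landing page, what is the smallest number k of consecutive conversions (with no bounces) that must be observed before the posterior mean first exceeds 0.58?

k = 3

After k conversions and 0 bounces the posterior is Beta(9+k, 8), with mean (9+k)/(9+8+k).
Set (9+k)/(17+k) > 0.58 and solve: k > (0.58·17 − 9)/(1 − 0.58) = 2.048.
The smallest integer exceeding 2.048 is 3.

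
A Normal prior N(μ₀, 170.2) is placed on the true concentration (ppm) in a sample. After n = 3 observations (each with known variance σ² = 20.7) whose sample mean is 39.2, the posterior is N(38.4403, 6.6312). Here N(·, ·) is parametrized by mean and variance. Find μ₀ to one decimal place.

With known observation variance, the Normal–Normal posterior has precision τ_n = τ₀ + n/σ² and mean μ_n = (τ₀μ₀ + (n/σ²)x̄)/τ_n.
Here τ₀ = 1/170.2 = 0.005875 and τ_data = 3/20.7 = 0.144928, so τ_n = 0.150803.
Rearranging for μ₀: μ₀ = (μ_n·τ_n − τ_data·x̄)/τ₀ = (38.4403·0.150803 − 0.144928·39.2) / 0.005875 = 0.115735/0.005875 ≈ 19.7.

μ₀ = 19.7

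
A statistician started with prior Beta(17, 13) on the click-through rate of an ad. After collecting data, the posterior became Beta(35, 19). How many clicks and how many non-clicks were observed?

18 clicks and 6 non-clicks

A Beta(a, b) prior with s successes and f failures in binomial data gives a Beta(a+s, b+f) posterior.
So s = 35 − 17 = 18 and f = 19 − 13 = 6.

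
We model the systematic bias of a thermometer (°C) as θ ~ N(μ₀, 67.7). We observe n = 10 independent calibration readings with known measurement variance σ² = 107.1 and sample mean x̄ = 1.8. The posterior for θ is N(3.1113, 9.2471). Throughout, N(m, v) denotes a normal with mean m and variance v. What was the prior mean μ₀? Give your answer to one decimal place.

μ₀ = 11.4

With known observation variance, the Normal–Normal posterior has precision τ_n = τ₀ + n/σ² and mean μ_n = (τ₀μ₀ + (n/σ²)x̄)/τ_n.
Here τ₀ = 1/67.7 = 0.014771 and τ_data = 10/107.1 = 0.093371, so τ_n = 0.108142.
Rearranging for μ₀: μ₀ = (μ_n·τ_n − τ_data·x̄)/τ₀ = (3.1113·0.108142 − 0.093371·1.8) / 0.014771 = 0.168394/0.014771 ≈ 11.4.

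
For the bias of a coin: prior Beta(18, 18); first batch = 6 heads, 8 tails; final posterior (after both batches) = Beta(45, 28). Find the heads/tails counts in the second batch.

Sequential conjugate updates are equivalent to a single update on the pooled data, so total successes = posterior α − prior α and total failures = posterior β − prior β.
Total across both batches: 45−18=27 heads, 28−18=10 tails.
Subtract the first batch: 27−6=21 heads and 10−8=2 tails.

21 heads and 2 tails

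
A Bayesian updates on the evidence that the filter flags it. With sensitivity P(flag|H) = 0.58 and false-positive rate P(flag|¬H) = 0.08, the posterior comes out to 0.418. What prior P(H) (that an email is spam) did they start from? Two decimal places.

P(H) = 0.09

Bayes' rule in odds form gives O(H|E) = O(H)·[P(E|H)/P(E|¬H)], hence O(H) = O(H|E)/LR.
Posterior odds = 0.418/(1−0.418) = 0.7182. LR = 0.58/0.08 = 7.2500.
Prior odds = 0.7182/7.2500 = 0.0991, so P(H) = 0.0991/(1+0.0991) ≈ 0.09.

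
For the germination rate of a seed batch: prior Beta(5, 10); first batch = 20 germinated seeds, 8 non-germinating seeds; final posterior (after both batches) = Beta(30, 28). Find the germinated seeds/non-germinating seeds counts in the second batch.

Sequential conjugate updates are equivalent to a single update on the pooled data, so total successes = posterior α − prior α and total failures = posterior β − prior β.
Total across both batches: 30−5=25 germinated seeds, 28−10=18 non-germinating seeds.
Subtract the first batch: 25−20=5 germinated seeds and 18−8=10 non-germinating seeds.

5 germinated seeds and 10 non-germinating seeds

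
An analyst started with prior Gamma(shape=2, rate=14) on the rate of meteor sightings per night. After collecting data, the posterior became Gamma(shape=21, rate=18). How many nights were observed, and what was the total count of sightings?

Gamma–Poisson conjugacy: posterior shape = α + Σxᵢ, posterior rate = β + n.
Matching: Σxᵢ = 21 − 2 = 19 and n = 18 − 14 = 4.

n = 4 nights with total 19 sightings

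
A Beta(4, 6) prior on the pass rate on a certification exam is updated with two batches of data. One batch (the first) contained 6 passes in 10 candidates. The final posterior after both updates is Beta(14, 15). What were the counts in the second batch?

Because Beta–binomial updating is additive in the counts, the combined data contributed (α_post−α_prior, β_post−β_prior) successes and failures.
Total across both batches: 14−4=10 passes, 15−6=9 failures.
Subtract the first batch: 10−6=4 passes and 9−4=5 failures.

4 passes and 5 failures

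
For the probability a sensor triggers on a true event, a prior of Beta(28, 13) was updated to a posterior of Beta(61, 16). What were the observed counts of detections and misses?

33 detections and 3 misses

Beta is conjugate to the binomial likelihood: posterior = Beta(α+s, β+f).
So s = 61 − 28 = 33 and f = 16 − 13 = 3.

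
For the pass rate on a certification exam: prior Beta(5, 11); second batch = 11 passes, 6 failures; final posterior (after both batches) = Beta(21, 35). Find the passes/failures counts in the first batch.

Sequential conjugate updates are equivalent to a single update on the pooled data, so total successes = posterior α − prior α and total failures = posterior β − prior β.
Total across both batches: 21−5=16 passes, 35−11=24 failures.
Subtract the second batch: 16−11=5 passes and 24−6=18 failures.

5 passes and 18 failures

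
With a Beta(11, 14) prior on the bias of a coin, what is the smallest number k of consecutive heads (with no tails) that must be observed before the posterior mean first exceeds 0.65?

k = 16

After k heads and 0 tails the posterior is Beta(11+k, 14), with mean (11+k)/(11+14+k).
Set (11+k)/(25+k) > 0.65 and solve: k > (0.65·25 − 11)/(1 − 0.65) = 15.000.
The smallest integer exceeding 15.000 is 16.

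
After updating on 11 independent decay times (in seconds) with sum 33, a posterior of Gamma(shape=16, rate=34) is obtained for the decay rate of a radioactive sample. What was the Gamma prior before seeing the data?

Gamma–exponential conjugacy: posterior shape = α + n, posterior rate = β + Σtᵢ.
So α = 16 − 11 = 5 and β = 34 − 33 = 1.

Gamma(shape=5, rate=1)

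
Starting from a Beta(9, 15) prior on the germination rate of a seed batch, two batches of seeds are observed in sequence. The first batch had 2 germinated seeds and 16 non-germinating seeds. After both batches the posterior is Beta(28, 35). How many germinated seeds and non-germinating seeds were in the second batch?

Sequential conjugate updates are equivalent to a single update on the pooled data, so total successes = posterior α − prior α and total failures = posterior β − prior β.
Total across both batches: 28−9=19 germinated seeds, 35−15=20 non-germinating seeds.
Subtract the first batch: 19−2=17 germinated seeds and 20−16=4 non-germinating seeds.

17 germinated seeds and 4 non-germinating seeds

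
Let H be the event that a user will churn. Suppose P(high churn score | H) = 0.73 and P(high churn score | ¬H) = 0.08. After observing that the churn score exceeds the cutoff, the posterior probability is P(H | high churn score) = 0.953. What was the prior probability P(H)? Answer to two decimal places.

In odds form, posterior odds = prior odds × likelihood ratio, so prior odds = posterior odds ÷ LR.
Posterior odds = 0.953/(1−0.953) = 20.2766. LR = 0.73/0.08 = 9.1250.
Prior odds = 20.2766/9.1250 = 2.2221, so P(H) = 2.2221/(1+2.2221) ≈ 0.69.

P(H) = 0.69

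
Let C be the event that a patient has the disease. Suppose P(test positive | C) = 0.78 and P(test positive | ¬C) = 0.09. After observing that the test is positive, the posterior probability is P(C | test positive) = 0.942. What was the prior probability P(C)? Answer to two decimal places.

Bayes' rule in odds form gives O(C|E) = O(C)·[P(E|C)/P(E|¬C)], hence O(C) = O(C|E)/LR.
Posterior odds = 0.942/(1−0.942) = 16.2414. LR = 0.78/0.09 = 8.6667.
Prior odds = 16.2414/8.6667 = 1.8740, so P(C) = 1.8740/(1+1.8740) ≈ 0.65.

P(C) = 0.65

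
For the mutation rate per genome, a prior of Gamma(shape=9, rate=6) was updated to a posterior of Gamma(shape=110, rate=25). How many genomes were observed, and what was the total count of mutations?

n = 19 genomes with total 101 mutations

Gamma–Poisson conjugacy: posterior shape = α + Σxᵢ, posterior rate = β + n.
Matching: Σxᵢ = 110 − 9 = 101 and n = 25 − 6 = 19.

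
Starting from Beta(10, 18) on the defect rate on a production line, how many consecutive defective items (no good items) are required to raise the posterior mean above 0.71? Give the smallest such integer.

After k defective items and 0 good items the posterior is Beta(10+k, 18), with mean (10+k)/(10+18+k).
Set (10+k)/(28+k) > 0.71 and solve: k > (0.71·28 − 10)/(1 − 0.71) = 34.069.
The smallest integer exceeding 34.069 is 35, and checking k=35: (45)/(63) = 0.7143 > 0.71.

k = 35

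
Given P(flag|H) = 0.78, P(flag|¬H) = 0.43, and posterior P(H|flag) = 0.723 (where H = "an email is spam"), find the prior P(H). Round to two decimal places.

In odds form, posterior odds = prior odds × likelihood ratio, so prior odds = posterior odds ÷ LR.
Posterior odds = 0.723/(1−0.723) = 2.6101. LR = 0.78/0.43 = 1.8140.
Prior odds = 2.6101/1.8140 = 1.4389, so P(H) = 1.4389/(1+1.4389) ≈ 0.59.

P(H) = 0.59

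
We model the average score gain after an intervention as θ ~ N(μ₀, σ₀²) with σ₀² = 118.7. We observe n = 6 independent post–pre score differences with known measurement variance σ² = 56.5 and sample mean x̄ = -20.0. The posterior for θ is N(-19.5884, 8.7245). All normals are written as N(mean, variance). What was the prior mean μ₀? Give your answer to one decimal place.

With known observation variance, the Normal–Normal posterior has precision τ_n = τ₀ + n/σ² and mean μ_n = (τ₀μ₀ + (n/σ²)x̄)/τ_n.
Here τ₀ = 1/118.7 = 0.008425 and τ_data = 6/56.5 = 0.106195, so τ_n = 0.114620.
Rearranging for μ₀: μ₀ = (μ_n·τ_n − τ_data·x̄)/τ₀ = (-19.5884·0.114620 − 0.106195·-20.0) / 0.008425 = -0.121322/0.008425 ≈ -14.4.

μ₀ = -14.4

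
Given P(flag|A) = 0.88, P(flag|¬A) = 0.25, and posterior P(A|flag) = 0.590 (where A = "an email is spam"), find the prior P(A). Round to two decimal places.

P(A) = 0.29

In odds form, posterior odds = prior odds × likelihood ratio, so prior odds = posterior odds ÷ LR.
Posterior odds = 0.590/(1−0.590) = 1.4390. LR = 0.88/0.25 = 3.5200.
Prior odds = 1.4390/3.5200 = 0.4088, so P(A) = 0.4088/(1+0.4088) ≈ 0.29.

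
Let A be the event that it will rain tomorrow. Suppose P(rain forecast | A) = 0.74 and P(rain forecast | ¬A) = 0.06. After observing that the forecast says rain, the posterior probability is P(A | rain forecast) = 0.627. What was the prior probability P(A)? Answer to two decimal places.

Bayes' rule in odds form gives O(A|E) = O(A)·[P(E|A)/P(E|¬A)], hence O(A) = O(A|E)/LR.
Posterior odds = 0.627/(1−0.627) = 1.6810. LR = 0.74/0.06 = 12.3333.
Prior odds = 1.6810/12.3333 = 0.1363, so P(A) = 0.1363/(1+0.1363) ≈ 0.12.

P(A) = 0.12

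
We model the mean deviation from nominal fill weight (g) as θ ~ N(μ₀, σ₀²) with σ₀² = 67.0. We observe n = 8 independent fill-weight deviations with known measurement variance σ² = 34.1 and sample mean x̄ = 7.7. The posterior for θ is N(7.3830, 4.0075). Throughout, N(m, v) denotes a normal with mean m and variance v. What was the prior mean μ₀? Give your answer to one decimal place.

μ₀ = 2.4

The posterior mean is a precision-weighted average: μ_n = (τ₀μ₀ + τ_data·x̄)/(τ₀+τ_data), with τ₀=1/σ₀² and τ_data=n/σ².
Here τ₀ = 1/67.0 = 0.014925 and τ_data = 8/34.1 = 0.234604, so τ_n = 0.249529.
Rearranging for μ₀: μ₀ = (μ_n·τ_n − τ_data·x̄)/τ₀ = (7.3830·0.249529 − 0.234604·7.7) / 0.014925 = 0.035822/0.014925 ≈ 2.4.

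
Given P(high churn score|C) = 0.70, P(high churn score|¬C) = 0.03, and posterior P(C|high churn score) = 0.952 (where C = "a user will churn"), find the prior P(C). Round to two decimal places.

In odds form, posterior odds = prior odds × likelihood ratio, so prior odds = posterior odds ÷ LR.
Posterior odds = 0.952/(1−0.952) = 19.8333. LR = 0.70/0.03 = 23.3333.
Prior odds = 19.8333/23.3333 = 0.8500, so P(C) = 0.8500/(1+0.8500) ≈ 0.46.

P(C) = 0.46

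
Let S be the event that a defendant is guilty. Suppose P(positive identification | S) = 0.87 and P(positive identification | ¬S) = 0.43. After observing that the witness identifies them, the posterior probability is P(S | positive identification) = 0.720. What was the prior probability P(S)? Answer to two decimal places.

Bayes' rule in odds form gives O(S|E) = O(S)·[P(E|S)/P(E|¬S)], hence O(S) = O(S|E)/LR.
Posterior odds = 0.720/(1−0.720) = 2.5714. LR = 0.87/0.43 = 2.0233.
Prior odds = 2.5714/2.0233 = 1.2709, so P(S) = 1.2709/(1+1.2709) ≈ 0.56.

P(S) = 0.56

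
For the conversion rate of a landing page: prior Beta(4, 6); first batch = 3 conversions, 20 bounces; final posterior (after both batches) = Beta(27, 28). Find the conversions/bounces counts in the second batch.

Sequential conjugate updates are equivalent to a single update on the pooled data, so total successes = posterior α − prior α and total failures = posterior β − prior β.
Total across both batches: 27−4=23 conversions, 28−6=22 bounces.
Subtract the first batch: 23−3=20 conversions and 22−20=2 bounces.

20 conversions and 2 bounces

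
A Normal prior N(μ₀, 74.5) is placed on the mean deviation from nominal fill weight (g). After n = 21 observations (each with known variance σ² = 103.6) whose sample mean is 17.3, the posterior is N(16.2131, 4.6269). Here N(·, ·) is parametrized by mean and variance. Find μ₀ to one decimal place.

μ₀ = -0.2

The posterior mean is a precision-weighted average: μ_n = (τ₀μ₀ + τ_data·x̄)/(τ₀+τ_data), with τ₀=1/σ₀² and τ_data=n/σ².
Here τ₀ = 1/74.5 = 0.013423 and τ_data = 21/103.6 = 0.202703, so τ_n = 0.216126.
Rearranging for μ₀: μ₀ = (μ_n·τ_n − τ_data·x̄)/τ₀ = (16.2131·0.216126 − 0.202703·17.3) / 0.013423 = -0.002689/0.013423 ≈ -0.2.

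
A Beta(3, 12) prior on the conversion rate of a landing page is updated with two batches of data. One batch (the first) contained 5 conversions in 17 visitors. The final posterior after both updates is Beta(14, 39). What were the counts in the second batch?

6 conversions and 15 bounces

Because Beta–binomial updating is additive in the counts, the combined data contributed (α_post−α_prior, β_post−β_prior) successes and failures.
Total across both batches: 14−3=11 conversions, 39−12=27 bounces.
Subtract the first batch: 11−5=6 conversions and 27−12=15 bounces.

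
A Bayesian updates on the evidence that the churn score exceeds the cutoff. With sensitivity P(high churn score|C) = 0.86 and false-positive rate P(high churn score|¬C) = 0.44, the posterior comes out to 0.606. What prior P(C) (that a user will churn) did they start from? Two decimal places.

P(C) = 0.44

Bayes' rule in odds form gives O(C|E) = O(C)·[P(E|C)/P(E|¬C)], hence O(C) = O(C|E)/LR.
Posterior odds = 0.606/(1−0.606) = 1.5381. LR = 0.86/0.44 = 1.9545.
Prior odds = 1.5381/1.9545 = 0.7870, so P(C) = 0.7870/(1+0.7870) ≈ 0.44.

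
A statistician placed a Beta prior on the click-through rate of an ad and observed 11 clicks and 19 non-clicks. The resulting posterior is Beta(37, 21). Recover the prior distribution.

Beta is conjugate to the binomial likelihood: posterior = Beta(α+s, β+f).
So α = 37 − 11 = 26 and β = 21 − 19 = 2.

Beta(26, 2)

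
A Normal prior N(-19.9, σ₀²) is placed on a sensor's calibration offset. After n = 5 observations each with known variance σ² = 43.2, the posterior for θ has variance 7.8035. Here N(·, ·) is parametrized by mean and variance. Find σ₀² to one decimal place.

For the Normal–Normal model with known σ², precisions add: τ_n = τ₀ + n/σ².
So 1/σ₀² = 1/7.8035 − 5/43.2 = 0.128148 − 0.115741 = 0.012407.
Hence σ₀² = 1/0.012407 ≈ 80.6.

σ₀² = 80.6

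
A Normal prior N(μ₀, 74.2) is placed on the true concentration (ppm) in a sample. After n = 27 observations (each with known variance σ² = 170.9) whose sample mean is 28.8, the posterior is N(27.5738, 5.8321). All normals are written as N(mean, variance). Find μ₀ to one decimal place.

μ₀ = 13.2

With known observation variance, the Normal–Normal posterior has precision τ_n = τ₀ + n/σ² and mean μ_n = (τ₀μ₀ + (n/σ²)x̄)/τ_n.
Here τ₀ = 1/74.2 = 0.013477 and τ_data = 27/170.9 = 0.157987, so τ_n = 0.171464.
Rearranging for μ₀: μ₀ = (μ_n·τ_n − τ_data·x̄)/τ₀ = (27.5738·0.171464 − 0.157987·28.8) / 0.013477 = 0.177888/0.013477 ≈ 13.2.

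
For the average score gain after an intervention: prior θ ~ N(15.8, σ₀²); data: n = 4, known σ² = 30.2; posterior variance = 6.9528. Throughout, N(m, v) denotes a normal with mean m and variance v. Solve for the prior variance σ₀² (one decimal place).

σ₀² = 87.9

Posterior precision equals prior precision plus data precision: 1/σ_n² = 1/σ₀² + n/σ².
So 1/σ₀² = 1/6.9528 − 4/30.2 = 0.143827 − 0.132450 = 0.011377.
Hence σ₀² = 1/0.011377 ≈ 87.9.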